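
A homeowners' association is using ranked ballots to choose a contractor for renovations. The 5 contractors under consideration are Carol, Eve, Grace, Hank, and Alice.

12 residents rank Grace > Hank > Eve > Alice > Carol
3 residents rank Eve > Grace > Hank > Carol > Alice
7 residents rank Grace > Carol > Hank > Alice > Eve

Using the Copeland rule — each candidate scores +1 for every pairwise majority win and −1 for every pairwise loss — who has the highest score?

Pairwise results:
  Carol vs Eve: Eve wins 15–7.
  Carol vs Grace: Grace wins 22–0.
  Carol vs Hank: Hank wins 15–7.
  Carol vs Alice: Alice wins 12–10.
  Eve vs Grace: Grace wins 19–3.
  Eve vs Hank: Hank wins 19–3.
  Eve vs Alice: Eve wins 15–7.
  Grace vs Hank: Grace wins 22–0.
  Grace vs Alice: Grace wins 22–0.
  Hank vs Alice: Hank wins 22–0.
Copeland scores (wins − losses):
  Carol: 0 − 4 = -4
  Eve: 2 − 2 = 0
  Grace: 4 − 0 = 4
  Hank: 3 − 1 = 2
  Alice: 1 − 3 = -2
Grace has the best Copeland score.

Grace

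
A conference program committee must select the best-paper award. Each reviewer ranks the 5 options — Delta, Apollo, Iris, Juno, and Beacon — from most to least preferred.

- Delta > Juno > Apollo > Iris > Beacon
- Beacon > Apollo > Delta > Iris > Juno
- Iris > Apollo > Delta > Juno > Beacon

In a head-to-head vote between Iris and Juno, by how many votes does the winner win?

1

Ballots ranking Iris above Juno: 2.
Ballots ranking Juno above Iris: 1.
Iris wins 2–1, a margin of 1.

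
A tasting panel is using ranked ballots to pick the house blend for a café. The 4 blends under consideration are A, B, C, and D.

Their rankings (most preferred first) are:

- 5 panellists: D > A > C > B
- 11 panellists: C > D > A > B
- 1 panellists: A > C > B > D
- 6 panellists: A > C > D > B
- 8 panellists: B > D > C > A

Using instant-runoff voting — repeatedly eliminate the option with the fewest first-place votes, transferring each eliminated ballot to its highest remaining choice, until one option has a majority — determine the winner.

Round 1: C 11, B 8, A 7, D 5. D has the fewest and is eliminated.
Round 2: A 12, C 11, B 8. B has the fewest and is eliminated.
Round 3: C 19, A 12. C has a majority.

C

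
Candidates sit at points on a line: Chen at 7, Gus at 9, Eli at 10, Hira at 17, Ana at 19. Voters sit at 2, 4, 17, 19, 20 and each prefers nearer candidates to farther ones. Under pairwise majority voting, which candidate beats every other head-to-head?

Hira

With single-peaked preferences on a line, the Condorcet winner is the candidate closest to the median voter.
The median voter (position 17) is closest to Hira at 17.
Check: Hira vs Chen — voters closer to Hira: 3 of 5.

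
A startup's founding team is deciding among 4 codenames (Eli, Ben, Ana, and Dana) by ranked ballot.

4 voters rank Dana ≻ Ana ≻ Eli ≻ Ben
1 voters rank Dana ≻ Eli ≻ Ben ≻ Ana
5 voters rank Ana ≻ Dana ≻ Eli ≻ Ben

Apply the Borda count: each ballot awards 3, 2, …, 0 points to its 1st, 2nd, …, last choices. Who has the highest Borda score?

Borda scores:
  Eli: 4·1 + 2 + 5·1 = 11
  Ben: 4·0 + 1 + 5·0 = 1
  Ana: 4·2 + 0 + 5·3 = 23
  Dana: 4·3 + 3 + 5·2 = 25
Dana has the highest total.

Dana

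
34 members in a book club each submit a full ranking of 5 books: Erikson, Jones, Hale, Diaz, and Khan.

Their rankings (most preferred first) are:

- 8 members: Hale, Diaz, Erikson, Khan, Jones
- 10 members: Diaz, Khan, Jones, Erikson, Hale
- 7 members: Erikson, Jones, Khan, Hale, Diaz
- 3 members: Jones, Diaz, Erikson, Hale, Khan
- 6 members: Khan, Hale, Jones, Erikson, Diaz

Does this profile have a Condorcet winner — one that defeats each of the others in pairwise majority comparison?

No

Head-to-head results (34 voters total):
Erikson vs Jones: Jones wins 19–15.
Erikson vs Hale: Erikson wins 20–14.
Erikson vs Diaz: Diaz wins 21–13.
Erikson vs Khan: Erikson wins 18–16.
Jones vs Hale: Jones wins 20–14.
Jones vs Diaz: Diaz wins 18–16.
Jones vs Khan: Khan wins 24–10.
Hale vs Diaz: Hale wins 21–13.
Hale vs Khan: Khan wins 23–11.
Diaz vs Khan: Diaz wins 21–13.
No candidate beats all others: Erikson beats Khan beats Jones beats Erikson, a majority cycle.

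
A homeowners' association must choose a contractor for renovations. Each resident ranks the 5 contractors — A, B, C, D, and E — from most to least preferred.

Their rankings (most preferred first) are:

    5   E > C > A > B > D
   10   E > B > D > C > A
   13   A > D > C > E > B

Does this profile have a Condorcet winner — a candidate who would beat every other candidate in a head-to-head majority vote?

Yes

Head-to-head results (28 voters total):
A vs B: A wins 18–10.
A vs C: C wins 15–13.
A vs D: A wins 18–10.
A vs E: E wins 15–13.
B vs C: C wins 18–10.
B vs D: B wins 15–13.
B vs E: E wins 28–0.
C vs D: D wins 23–5.
C vs E: E wins 15–13.
D vs E: E wins 15–13.
E beats each rival — A (15–13), B (28–0), C (15–13), D (15–13) — so E is the Condorcet winner.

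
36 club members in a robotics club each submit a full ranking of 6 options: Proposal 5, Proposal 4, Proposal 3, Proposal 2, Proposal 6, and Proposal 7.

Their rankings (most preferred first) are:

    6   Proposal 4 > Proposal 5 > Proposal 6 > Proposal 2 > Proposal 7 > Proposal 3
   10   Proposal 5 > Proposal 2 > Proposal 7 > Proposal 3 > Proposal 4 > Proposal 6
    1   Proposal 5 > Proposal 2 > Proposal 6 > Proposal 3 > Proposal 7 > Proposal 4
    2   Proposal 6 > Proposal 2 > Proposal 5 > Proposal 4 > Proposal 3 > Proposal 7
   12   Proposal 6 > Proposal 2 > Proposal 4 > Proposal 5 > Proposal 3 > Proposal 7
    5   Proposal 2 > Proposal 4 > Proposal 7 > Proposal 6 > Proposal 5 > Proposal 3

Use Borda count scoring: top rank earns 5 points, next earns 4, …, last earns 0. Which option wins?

Borda scores:
  Proposal 5: 6·4 + 10·5 + 5 + 2·3 + 12·2 + 5·1 = 114
  Proposal 4: 6·5 + 10·1 + 0 + 2·2 + 12·3 + 5·4 = 100
  Proposal 3: 6·0 + 10·2 + 2 + 2·1 + 12·1 + 5·0 = 36
  Proposal 2: 6·2 + 10·4 + 4 + 2·4 + 12·4 + 5·5 = 137
  Proposal 6: 6·3 + 10·0 + 3 + 2·5 + 12·5 + 5·2 = 101
  Proposal 7: 6·1 + 10·3 + 1 + 2·0 + 12·0 + 5·3 = 52
Proposal 2 has the highest total.

Proposal 2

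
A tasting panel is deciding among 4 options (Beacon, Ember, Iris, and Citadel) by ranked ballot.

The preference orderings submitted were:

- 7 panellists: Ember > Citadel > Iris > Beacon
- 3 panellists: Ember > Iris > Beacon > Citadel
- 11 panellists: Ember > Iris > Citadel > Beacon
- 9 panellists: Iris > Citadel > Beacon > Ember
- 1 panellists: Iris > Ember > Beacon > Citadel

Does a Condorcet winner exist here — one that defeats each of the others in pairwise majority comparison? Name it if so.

Ember

Head-to-head results (31 voters total):
Beacon vs Ember: Ember wins 22–9.
Beacon vs Iris: Iris wins 31–0.
Beacon vs Citadel: Citadel wins 27–4.
Ember vs Iris: Ember wins 21–10.
Ember vs Citadel: Ember wins 22–9.
Iris vs Citadel: Iris wins 24–7.
Ember beats each rival — Beacon (22–9), Iris (21–10), Citadel (22–9) — so Ember is the Condorcet winner.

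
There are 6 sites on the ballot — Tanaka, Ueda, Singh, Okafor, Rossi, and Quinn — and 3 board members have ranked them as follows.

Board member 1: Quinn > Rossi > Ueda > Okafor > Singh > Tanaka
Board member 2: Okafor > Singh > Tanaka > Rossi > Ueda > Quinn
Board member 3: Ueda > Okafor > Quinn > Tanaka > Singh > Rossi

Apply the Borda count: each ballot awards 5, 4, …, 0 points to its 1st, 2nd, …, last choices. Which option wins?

Borda scores:
  Tanaka: 0 + 3 + 2 = 5
  Ueda: 3 + 1 + 5 = 9
  Singh: 1 + 4 + 1 = 6
  Okafor: 2 + 5 + 4 = 11
  Rossi: 4 + 2 + 0 = 6
  Quinn: 5 + 0 + 3 = 8
Okafor has the highest total.

Okafor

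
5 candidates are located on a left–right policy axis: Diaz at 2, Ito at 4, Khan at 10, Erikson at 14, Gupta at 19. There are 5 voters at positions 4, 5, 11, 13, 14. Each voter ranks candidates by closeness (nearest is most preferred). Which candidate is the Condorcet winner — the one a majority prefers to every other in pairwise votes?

Khan

With single-peaked preferences on a line, the Condorcet winner is the candidate closest to the median voter.
The median voter (position 11) is closest to Khan at 10.
Check: Khan vs Diaz — voters closer to Khan: 3 of 5.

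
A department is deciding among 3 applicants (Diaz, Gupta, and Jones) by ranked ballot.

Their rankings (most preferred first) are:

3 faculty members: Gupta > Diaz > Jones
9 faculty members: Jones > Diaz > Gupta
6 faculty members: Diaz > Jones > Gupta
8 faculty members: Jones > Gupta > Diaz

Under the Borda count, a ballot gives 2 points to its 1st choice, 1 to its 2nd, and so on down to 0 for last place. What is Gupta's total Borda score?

Borda scores:
  Diaz: 3·1 + 9·1 + 6·2 + 8·0 = 24
  Gupta: 3·2 + 9·0 + 6·0 + 8·1 = 14
  Jones: 3·0 + 9·2 + 6·1 + 8·2 = 40

14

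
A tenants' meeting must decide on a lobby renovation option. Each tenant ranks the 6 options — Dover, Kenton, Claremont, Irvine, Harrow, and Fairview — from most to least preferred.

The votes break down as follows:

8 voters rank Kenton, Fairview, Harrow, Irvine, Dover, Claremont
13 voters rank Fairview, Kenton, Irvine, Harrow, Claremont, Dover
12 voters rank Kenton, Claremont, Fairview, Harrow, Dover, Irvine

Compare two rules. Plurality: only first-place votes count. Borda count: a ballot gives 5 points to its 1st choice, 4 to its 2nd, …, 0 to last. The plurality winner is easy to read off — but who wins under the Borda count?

Kenton

Plurality first-place counts: Dover 0, Kenton 20, Claremont 0, Irvine 0, Harrow 0, Fairview 13 → Kenton.
Borda totals: Dover 20, Kenton 152, Claremont 61, Irvine 55, Harrow 74, Fairview 133 → Kenton.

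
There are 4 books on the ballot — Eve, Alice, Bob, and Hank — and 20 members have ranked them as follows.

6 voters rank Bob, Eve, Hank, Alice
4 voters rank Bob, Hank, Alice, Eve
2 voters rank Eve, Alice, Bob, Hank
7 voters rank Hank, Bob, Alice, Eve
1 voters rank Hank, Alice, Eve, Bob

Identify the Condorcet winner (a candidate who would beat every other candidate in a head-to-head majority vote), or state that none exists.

Head-to-head results (20 voters total):
Eve vs Alice: Alice wins 12–8.
Eve vs Bob: Bob wins 17–3.
Eve vs Hank: Hank wins 12–8.
Alice vs Bob: Bob wins 17–3.
Alice vs Hank: Hank wins 18–2.
Bob vs Hank: Bob wins 12–8.
Bob beats each rival — Eve (17–3), Alice (17–3), Hank (12–8) — so Bob is the Condorcet winner.

Bob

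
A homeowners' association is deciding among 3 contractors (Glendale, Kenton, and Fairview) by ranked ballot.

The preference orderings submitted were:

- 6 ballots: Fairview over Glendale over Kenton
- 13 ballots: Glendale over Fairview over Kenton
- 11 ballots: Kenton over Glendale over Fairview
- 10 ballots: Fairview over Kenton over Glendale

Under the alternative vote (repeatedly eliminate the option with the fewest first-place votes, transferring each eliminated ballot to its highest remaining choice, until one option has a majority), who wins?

Round 1: Fairview 16, Glendale 13, Kenton 11. Kenton has the fewest and is eliminated.
Round 2: Glendale 24, Fairview 16. Glendale has a majority.

Glendale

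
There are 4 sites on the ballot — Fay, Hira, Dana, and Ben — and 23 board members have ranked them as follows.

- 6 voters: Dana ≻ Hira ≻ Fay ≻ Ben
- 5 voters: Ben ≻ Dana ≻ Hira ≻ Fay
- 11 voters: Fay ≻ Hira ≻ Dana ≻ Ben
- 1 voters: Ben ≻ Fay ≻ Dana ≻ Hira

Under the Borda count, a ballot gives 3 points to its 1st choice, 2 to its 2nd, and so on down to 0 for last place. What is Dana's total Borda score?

40

Borda scores:
  Fay: 6·1 + 5·0 + 11·3 + 2 = 41
  Hira: 6·2 + 5·1 + 11·2 + 0 = 39
  Dana: 6·3 + 5·2 + 11·1 + 1 = 40
  Ben: 6·0 + 5·3 + 11·0 + 3 = 18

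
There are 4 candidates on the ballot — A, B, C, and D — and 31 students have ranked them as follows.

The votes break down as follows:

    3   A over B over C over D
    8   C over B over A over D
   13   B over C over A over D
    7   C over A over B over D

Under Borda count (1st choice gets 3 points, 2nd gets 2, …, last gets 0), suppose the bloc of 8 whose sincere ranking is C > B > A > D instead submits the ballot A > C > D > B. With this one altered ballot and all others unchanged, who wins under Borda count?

Borda totals with the altered ballot: A 60, B 52, C 66, D 8.
The winner is unchanged: still C.

C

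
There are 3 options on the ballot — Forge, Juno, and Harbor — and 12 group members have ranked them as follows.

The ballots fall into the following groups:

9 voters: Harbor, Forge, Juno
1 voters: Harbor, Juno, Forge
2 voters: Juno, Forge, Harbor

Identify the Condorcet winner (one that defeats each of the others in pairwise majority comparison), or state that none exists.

Harbor

Head-to-head results (12 voters total):
Forge vs Juno: Forge wins 9–3.
Forge vs Harbor: Harbor wins 10–2.
Juno vs Harbor: Harbor wins 10–2.
Harbor beats each rival — Forge (10–2), Juno (10–2) — so Harbor is the Condorcet winner.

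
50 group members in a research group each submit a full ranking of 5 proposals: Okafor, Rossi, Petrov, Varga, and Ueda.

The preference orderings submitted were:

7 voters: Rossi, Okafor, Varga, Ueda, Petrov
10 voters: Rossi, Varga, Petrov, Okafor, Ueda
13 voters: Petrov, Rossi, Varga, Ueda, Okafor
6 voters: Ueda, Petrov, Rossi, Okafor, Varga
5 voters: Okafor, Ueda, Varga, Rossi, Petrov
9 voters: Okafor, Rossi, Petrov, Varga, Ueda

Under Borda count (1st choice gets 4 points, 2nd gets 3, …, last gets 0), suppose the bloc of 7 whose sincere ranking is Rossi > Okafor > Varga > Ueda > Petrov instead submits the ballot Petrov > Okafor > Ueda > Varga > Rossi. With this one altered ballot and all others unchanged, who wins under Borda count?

Petrov

Borda totals with the altered ballot: Okafor 93, Rossi 123, Petrov 136, Varga 82, Ueda 66.
The switch changes the winner from Rossi to Petrov.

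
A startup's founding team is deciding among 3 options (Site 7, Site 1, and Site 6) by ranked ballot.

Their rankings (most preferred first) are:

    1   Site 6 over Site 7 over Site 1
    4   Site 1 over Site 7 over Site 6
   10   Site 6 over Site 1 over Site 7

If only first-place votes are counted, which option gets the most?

First-place vote totals:
  Site 7: 0
  Site 1: 4
  Site 6: 11
Site 6 has the most first-place votes.

Site 6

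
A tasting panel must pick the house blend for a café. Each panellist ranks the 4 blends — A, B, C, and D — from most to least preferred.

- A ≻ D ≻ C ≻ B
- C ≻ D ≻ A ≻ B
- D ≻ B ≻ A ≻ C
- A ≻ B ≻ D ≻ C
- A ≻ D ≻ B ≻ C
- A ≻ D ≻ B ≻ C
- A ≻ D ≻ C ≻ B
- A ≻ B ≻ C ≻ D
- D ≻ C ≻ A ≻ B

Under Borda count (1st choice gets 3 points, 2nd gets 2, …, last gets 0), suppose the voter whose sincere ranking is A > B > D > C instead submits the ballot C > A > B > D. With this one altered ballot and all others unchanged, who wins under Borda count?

A

Borda totals with the altered ballot: A 20, B 7, C 11, D 16.
The winner is unchanged: still A.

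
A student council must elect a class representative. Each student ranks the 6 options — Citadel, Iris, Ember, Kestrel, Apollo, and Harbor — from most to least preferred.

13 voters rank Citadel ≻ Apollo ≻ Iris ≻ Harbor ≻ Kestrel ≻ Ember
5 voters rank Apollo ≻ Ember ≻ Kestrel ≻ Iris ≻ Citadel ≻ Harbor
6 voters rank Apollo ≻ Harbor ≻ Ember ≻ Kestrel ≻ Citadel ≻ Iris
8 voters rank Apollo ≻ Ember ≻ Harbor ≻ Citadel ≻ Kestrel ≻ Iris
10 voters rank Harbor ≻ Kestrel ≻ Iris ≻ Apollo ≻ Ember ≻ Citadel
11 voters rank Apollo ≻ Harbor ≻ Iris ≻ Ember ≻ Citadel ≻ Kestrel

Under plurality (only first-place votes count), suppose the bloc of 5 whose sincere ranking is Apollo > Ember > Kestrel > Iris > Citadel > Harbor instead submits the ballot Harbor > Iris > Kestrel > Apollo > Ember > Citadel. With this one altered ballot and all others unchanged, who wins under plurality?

Apollo

First-place totals with the altered ballot: Citadel 13, Iris 0, Ember 0, Kestrel 0, Apollo 25, Harbor 15.
The winner is unchanged: still Apollo.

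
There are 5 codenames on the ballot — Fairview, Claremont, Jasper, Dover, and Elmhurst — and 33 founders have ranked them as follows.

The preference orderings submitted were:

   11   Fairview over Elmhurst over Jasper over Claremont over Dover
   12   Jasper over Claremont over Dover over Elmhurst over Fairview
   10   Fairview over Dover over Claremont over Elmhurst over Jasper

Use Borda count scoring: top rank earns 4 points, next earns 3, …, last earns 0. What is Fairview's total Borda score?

84

Borda scores:
  Fairview: 11·4 + 12·0 + 10·4 = 84
  Claremont: 11·1 + 12·3 + 10·2 = 67
  Jasper: 11·2 + 12·4 + 10·0 = 70
  Dover: 11·0 + 12·2 + 10·3 = 54
  Elmhurst: 11·3 + 12·1 + 10·1 = 55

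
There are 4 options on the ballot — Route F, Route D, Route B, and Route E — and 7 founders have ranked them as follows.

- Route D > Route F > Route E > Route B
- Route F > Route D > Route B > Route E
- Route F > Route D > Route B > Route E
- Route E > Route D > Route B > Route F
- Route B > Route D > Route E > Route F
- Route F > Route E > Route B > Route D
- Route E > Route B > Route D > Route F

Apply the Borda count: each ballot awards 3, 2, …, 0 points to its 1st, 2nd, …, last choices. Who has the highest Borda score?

Borda scores:
  Route F: 2 + 3 + 3 + 0 + 0 + 3 + 0 = 11
  Route D: 3 + 2 + 2 + 2 + 2 + 0 + 1 = 12
  Route B: 0 + 1 + 1 + 1 + 3 + 1 + 2 = 9
  Route E: 1 + 0 + 0 + 3 + 1 + 2 + 3 = 10
Route D has the highest total.

Route D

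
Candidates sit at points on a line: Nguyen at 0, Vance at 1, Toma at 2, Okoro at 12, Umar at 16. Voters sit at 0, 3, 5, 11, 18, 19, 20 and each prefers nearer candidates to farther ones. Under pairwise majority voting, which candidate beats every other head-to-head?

Okoro

With single-peaked preferences on a line, the Condorcet winner is the candidate closest to the median voter.
The median voter (position 11) is closest to Okoro at 12.
Check: Okoro vs Umar — voters closer to Okoro: 4 of 7.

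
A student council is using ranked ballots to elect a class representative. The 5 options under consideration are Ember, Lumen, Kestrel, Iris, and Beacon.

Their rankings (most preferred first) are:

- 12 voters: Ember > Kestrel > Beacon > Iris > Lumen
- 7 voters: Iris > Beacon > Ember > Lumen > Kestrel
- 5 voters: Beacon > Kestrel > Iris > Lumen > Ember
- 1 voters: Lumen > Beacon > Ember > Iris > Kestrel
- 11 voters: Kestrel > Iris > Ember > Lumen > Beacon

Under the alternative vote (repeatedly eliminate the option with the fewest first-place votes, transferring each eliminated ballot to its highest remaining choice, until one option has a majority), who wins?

Ember

Round 1: Ember 12, Kestrel 11, Iris 7, Beacon 5, Lumen 1. Lumen has the fewest and is eliminated.
Round 2: Ember 12, Kestrel 11, Iris 7, Beacon 6. Beacon has the fewest and is eliminated.
Round 3: Kestrel 16, Ember 13, Iris 7. Iris has the fewest and is eliminated.
Round 4: Ember 20, Kestrel 16. Ember has a majority.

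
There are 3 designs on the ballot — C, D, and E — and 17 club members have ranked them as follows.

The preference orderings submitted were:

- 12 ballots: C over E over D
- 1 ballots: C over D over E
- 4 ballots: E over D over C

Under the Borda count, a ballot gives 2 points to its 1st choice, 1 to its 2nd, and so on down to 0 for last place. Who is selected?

C

Borda scores:
  C: 12·2 + 2 + 4·0 = 26
  D: 12·0 + 1 + 4·1 = 5
  E: 12·1 + 0 + 4·2 = 20
C has the highest total.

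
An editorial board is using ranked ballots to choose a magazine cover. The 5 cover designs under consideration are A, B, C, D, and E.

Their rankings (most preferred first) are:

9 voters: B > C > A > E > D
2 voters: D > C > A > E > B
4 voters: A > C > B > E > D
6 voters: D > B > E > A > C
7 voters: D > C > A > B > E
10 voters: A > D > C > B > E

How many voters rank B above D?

Ballots ranking B above D: 9+4 = 13.
Ballots ranking D above B: 2+6+7+10 = 25.
So 13 of 38 voters prefer B to D.

13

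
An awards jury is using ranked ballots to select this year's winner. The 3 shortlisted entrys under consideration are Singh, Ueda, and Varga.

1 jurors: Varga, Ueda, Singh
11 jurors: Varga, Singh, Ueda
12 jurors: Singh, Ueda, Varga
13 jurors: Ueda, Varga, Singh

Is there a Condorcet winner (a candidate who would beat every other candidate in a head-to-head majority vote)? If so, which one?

There is no Condorcet winner

Head-to-head results (37 voters total):
Singh vs Ueda: Singh wins 23–14.
Singh vs Varga: Varga wins 25–12.
Ueda vs Varga: Ueda wins 25–12.
No candidate beats all others: Singh beats Ueda beats Varga beats Singh, a majority cycle.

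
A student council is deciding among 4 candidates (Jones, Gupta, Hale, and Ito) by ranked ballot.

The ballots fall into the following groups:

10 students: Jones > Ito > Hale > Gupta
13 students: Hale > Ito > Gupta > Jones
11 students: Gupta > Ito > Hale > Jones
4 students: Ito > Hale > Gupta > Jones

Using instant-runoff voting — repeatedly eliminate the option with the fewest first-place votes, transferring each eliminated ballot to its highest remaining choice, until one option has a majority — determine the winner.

Round 1: Hale 13, Gupta 11, Jones 10, Ito 4. Ito has the fewest and is eliminated.
Round 2: Hale 17, Gupta 11, Jones 10. Jones has the fewest and is eliminated.
Round 3: Hale 27, Gupta 11. Hale has a majority.

Hale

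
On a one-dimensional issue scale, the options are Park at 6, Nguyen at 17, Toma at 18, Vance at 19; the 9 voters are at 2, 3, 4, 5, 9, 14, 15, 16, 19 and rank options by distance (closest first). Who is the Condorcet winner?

With single-peaked preferences on a line, the Condorcet winner is the candidate closest to the median voter.
The median voter (position 9) is closest to Park at 6.
Check: Park vs Vance — voters closer to Park: 5 of 9.

Park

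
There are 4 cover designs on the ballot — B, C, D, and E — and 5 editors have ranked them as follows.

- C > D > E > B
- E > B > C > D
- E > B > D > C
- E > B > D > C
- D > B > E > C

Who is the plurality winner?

E

First-place vote totals:
  B: 0
  C: 1
  D: 1
  E: 3
E has the most first-place votes.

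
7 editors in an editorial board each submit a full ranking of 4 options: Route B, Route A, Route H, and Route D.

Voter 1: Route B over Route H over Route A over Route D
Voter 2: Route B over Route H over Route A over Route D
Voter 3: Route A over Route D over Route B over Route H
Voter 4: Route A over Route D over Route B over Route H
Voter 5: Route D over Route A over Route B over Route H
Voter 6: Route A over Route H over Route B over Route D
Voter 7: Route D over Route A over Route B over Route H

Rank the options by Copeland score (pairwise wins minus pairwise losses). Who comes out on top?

Route A

Pairwise results:
  Route B vs Route A: Route A wins 5–2.
  Route B vs Route H: Route B wins 6–1.
  Route B vs Route D: Route D wins 4–3.
  Route A vs Route H: Route A wins 5–2.
  Route A vs Route D: Route A wins 5–2.
  Route H vs Route D: Route D wins 4–3.
Copeland scores (wins − losses):
  Route B: 1 − 2 = -1
  Route A: 3 − 0 = 3
  Route H: 0 − 3 = -3
  Route D: 2 − 1 = 1
Route A has the best Copeland score.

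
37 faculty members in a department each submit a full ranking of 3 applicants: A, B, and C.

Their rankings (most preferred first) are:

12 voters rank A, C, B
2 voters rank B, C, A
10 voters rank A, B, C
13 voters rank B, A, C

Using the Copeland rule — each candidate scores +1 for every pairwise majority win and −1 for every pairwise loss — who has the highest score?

Pairwise results:
  A vs B: A wins 22–15.
  A vs C: A wins 35–2.
  B vs C: B wins 25–12.
Copeland scores (wins − losses):
  A: 2 − 0 = 2
  B: 1 − 1 = 0
  C: 0 − 2 = -2
A has the best Copeland score.

A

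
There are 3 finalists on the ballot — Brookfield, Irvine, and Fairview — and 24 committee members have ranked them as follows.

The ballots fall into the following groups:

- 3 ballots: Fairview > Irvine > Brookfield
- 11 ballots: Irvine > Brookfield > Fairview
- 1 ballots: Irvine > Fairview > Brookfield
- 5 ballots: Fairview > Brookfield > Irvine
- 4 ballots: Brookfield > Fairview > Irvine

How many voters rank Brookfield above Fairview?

Ballots ranking Brookfield above Fairview: 11+4 = 15.
Ballots ranking Fairview above Brookfield: 3+1+5 = 9.
So 15 of 24 voters prefer Brookfield to Fairview.

15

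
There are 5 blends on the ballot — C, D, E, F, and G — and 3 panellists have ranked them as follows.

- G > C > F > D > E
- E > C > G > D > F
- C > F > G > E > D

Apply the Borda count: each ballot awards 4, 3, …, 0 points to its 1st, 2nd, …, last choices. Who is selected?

Borda scores:
  C: 3 + 3 + 4 = 10
  D: 1 + 1 + 0 = 2
  E: 0 + 4 + 1 = 5
  F: 2 + 0 + 3 = 5
  G: 4 + 2 + 2 = 8
C has the highest total.

C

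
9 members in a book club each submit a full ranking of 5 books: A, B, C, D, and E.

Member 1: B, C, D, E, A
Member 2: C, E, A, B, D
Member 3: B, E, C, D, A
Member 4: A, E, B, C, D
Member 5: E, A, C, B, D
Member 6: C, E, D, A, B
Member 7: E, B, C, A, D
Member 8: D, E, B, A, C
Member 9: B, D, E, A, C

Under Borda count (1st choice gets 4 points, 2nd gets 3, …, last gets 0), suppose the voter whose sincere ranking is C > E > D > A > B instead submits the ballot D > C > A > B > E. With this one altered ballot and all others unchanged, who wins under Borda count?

Borda totals with the altered ballot: A 14, B 22, C 17, D 14, E 23.
The winner is unchanged: still E.

E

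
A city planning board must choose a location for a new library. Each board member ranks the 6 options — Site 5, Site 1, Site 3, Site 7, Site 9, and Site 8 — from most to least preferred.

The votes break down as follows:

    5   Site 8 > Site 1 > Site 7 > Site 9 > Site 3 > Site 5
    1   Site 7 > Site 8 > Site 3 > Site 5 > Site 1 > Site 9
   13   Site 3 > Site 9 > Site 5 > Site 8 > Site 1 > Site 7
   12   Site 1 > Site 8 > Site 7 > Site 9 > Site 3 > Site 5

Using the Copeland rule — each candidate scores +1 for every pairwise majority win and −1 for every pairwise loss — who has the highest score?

Pairwise results:
  Site 5 vs Site 1: Site 1 wins 17–14.
  Site 5 vs Site 3: Site 3 wins 31–0.
  Site 5 vs Site 7: Site 7 wins 18–13.
  Site 5 vs Site 9: Site 9 wins 30–1.
  Site 5 vs Site 8: Site 8 wins 18–13.
  Site 1 vs Site 3: Site 1 wins 17–14.
  Site 1 vs Site 7: Site 1 wins 30–1.
  Site 1 vs Site 9: Site 1 wins 18–13.
  Site 1 vs Site 8: Site 8 wins 19–12.
  Site 3 vs Site 7: Site 7 wins 18–13.
  Site 3 vs Site 9: Site 9 wins 17–14.
  Site 3 vs Site 8: Site 8 wins 18–13.
  Site 7 vs Site 9: Site 7 wins 18–13.
  Site 7 vs Site 8: Site 8 wins 30–1.
  Site 9 vs Site 8: Site 8 wins 18–13.
Copeland scores (wins − losses):
  Site 5: 0 − 5 = -5
  Site 1: 4 − 1 = 3
  Site 3: 1 − 4 = -3
  Site 7: 3 − 2 = 1
  Site 9: 2 − 3 = -1
  Site 8: 5 − 0 = 5
Site 8 has the best Copeland score.

Site 8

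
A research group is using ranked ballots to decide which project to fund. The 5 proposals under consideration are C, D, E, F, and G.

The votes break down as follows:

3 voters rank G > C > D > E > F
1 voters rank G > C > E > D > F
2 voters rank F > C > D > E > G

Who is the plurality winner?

G

First-place vote totals:
  C: 0
  D: 0
  E: 0
  F: 2
  G: 4
G has the most first-place votes.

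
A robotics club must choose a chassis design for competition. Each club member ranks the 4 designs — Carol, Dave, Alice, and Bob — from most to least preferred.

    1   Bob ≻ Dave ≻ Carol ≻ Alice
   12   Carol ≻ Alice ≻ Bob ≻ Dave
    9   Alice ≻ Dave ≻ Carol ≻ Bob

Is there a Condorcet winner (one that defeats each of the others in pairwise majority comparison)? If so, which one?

Head-to-head results (22 voters total):
Carol vs Dave: Carol wins 12–10.
Carol vs Alice: Carol wins 13–9.
Carol vs Bob: Carol wins 21–1.
Dave vs Alice: Alice wins 21–1.
Dave vs Bob: Bob wins 13–9.
Alice vs Bob: Alice wins 21–1.
Carol beats each rival — Dave (12–10), Alice (13–9), Bob (21–1) — so Carol is the Condorcet winner.

Carol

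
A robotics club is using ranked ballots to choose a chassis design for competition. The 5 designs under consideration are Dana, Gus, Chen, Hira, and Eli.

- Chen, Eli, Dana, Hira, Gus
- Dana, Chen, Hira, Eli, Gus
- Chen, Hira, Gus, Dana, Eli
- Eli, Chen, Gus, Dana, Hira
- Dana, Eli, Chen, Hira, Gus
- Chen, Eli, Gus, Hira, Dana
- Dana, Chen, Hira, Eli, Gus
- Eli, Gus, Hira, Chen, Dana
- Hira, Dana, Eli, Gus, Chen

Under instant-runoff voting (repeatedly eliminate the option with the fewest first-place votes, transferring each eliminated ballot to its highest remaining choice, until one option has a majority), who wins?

Chen

Round 1: Dana 3, Chen 3, Eli 2, Hira 1, Gus 0. Gus has the fewest and is eliminated.
Round 2: Dana 3, Chen 3, Eli 2, Hira 1. Hira has the fewest and is eliminated.
Round 3: Dana 4, Chen 3, Eli 2. Eli has the fewest and is eliminated.
Round 4: Chen 5, Dana 4. Chen has a majority.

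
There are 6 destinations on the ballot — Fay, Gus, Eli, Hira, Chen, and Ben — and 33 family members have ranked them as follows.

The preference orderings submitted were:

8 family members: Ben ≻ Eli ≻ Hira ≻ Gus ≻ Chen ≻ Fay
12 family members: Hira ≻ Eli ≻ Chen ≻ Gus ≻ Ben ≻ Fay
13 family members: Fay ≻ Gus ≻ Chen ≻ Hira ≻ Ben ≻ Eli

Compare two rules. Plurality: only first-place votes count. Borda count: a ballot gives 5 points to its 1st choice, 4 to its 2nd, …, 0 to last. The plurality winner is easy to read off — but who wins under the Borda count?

Plurality first-place counts: Fay 13, Gus 0, Eli 0, Hira 12, Chen 0, Ben 8 → Fay.
Borda totals: Fay 65, Gus 92, Eli 80, Hira 110, Chen 83, Ben 65 → Hira.

Hira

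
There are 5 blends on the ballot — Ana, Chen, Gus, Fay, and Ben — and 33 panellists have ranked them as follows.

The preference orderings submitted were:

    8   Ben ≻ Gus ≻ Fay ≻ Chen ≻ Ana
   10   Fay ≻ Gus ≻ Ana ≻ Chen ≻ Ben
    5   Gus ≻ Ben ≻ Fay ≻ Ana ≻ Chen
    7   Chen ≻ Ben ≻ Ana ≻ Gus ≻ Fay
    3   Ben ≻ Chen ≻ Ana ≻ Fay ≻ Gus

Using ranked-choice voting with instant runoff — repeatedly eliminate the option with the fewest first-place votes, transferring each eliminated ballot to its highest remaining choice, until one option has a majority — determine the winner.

Ben

Round 1: Ben 11, Fay 10, Chen 7, Gus 5, Ana 0. Ana has the fewest and is eliminated.
Round 2: Ben 11, Fay 10, Chen 7, Gus 5. Gus has the fewest and is eliminated.
Round 3: Ben 16, Fay 10, Chen 7. Chen has the fewest and is eliminated.
Round 4: Ben 23, Fay 10. Ben has a majority.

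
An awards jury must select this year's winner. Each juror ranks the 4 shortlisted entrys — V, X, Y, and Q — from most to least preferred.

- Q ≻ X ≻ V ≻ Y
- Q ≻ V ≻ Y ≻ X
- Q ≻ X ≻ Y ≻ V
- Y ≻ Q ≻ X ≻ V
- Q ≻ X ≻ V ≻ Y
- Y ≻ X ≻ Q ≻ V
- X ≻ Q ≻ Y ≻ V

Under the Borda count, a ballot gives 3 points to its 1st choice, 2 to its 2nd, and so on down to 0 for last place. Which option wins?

Borda scores:
  V: 1 + 2 + 0 + 0 + 1 + 0 + 0 = 4
  X: 2 + 0 + 2 + 1 + 2 + 2 + 3 = 12
  Y: 0 + 1 + 1 + 3 + 0 + 3 + 1 = 9
  Q: 3 + 3 + 3 + 2 + 3 + 1 + 2 = 17
Q has the highest total.

Q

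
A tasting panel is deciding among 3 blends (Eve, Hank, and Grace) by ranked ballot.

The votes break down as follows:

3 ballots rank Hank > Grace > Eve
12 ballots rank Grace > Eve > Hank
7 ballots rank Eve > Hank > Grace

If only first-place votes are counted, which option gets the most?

Grace

First-place vote totals:
  Eve: 7
  Hank: 3
  Grace: 12
Grace has the most first-place votes.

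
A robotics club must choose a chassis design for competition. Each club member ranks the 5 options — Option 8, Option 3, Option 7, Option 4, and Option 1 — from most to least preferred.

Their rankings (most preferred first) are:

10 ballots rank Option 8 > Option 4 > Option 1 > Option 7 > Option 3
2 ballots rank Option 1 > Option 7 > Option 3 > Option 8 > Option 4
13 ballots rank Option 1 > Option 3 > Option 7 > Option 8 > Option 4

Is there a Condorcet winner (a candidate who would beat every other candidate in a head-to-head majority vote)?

Yes

Head-to-head results (25 voters total):
Option 8 vs Option 3: Option 3 wins 15–10.
Option 8 vs Option 7: Option 7 wins 15–10.
Option 8 vs Option 4: Option 8 wins 25–0.
Option 8 vs Option 1: Option 1 wins 15–10.
Option 3 vs Option 7: Option 3 wins 13–12.
Option 3 vs Option 4: Option 3 wins 15–10.
Option 3 vs Option 1: Option 1 wins 25–0.
Option 7 vs Option 4: Option 7 wins 15–10.
Option 7 vs Option 1: Option 1 wins 25–0.
Option 4 vs Option 1: Option 1 wins 15–10.
Option 1 beats each rival — Option 8 (15–10), Option 3 (25–0), Option 7 (25–0), Option 4 (15–10) — so Option 1 is the Condorcet winner.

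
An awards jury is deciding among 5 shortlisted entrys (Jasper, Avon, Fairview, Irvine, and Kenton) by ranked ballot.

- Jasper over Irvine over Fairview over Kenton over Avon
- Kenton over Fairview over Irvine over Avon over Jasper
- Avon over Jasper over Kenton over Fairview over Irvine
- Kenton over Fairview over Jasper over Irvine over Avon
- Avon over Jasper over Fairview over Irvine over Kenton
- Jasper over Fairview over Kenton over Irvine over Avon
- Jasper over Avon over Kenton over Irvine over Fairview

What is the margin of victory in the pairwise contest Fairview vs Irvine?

Ballots ranking Fairview above Irvine: 5.
Ballots ranking Irvine above Fairview: 2.
Fairview wins 5–2, a margin of 3.

3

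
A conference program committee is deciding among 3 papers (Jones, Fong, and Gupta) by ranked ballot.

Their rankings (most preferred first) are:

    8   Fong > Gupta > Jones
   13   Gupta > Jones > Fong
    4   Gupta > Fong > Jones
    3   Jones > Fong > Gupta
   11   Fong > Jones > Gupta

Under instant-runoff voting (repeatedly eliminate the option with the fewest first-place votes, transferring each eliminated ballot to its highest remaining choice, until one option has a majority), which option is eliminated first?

Jones

Round 1: Fong 19, Gupta 17, Jones 3. Jones has the fewest and is eliminated.
Round 2: Fong 22, Gupta 17. Fong has a majority.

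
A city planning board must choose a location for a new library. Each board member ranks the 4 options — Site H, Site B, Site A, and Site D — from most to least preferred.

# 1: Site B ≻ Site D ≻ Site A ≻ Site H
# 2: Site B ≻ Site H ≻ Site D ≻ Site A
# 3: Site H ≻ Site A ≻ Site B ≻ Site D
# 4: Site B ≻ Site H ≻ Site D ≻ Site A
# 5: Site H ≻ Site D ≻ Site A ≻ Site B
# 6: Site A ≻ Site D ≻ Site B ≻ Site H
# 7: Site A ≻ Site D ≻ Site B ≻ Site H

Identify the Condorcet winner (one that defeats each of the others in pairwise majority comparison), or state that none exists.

No Condorcet winner

Head-to-head results (7 voters total):
Site H vs Site B: Site B wins 5–2.
Site H vs Site A: Site H wins 4–3.
Site H vs Site D: Site H wins 4–3.
Site B vs Site A: Site A wins 4–3.
Site B vs Site D: Site B wins 4–3.
Site A vs Site D: Site D wins 4–3.
No candidate beats all others: Site H beats Site A beats Site B beats Site H, a majority cycle.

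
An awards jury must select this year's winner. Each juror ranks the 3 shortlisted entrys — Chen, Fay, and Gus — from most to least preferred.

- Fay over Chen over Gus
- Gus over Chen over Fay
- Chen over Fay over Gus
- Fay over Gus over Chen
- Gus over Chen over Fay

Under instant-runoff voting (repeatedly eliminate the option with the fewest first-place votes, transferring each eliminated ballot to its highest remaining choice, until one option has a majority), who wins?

Fay

Round 1: Fay 2, Gus 2, Chen 1. Chen has the fewest and is eliminated.
Round 2: Fay 3, Gus 2. Fay has a majority.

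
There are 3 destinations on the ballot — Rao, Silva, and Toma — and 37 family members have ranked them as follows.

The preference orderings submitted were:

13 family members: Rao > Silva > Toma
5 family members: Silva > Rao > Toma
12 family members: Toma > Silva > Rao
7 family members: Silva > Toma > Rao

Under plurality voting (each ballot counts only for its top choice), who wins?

First-place vote totals:
  Rao: 13
  Silva: 12
  Toma: 12
Rao has the most first-place votes.

Rao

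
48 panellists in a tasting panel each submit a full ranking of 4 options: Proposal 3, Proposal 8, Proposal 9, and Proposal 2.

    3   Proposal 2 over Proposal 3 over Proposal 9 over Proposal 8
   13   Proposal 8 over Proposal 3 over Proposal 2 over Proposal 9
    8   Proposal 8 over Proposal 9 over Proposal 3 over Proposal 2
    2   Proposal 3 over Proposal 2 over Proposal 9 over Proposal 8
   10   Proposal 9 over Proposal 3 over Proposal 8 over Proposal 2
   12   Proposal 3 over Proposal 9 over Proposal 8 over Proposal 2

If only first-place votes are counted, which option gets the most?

Proposal 8

First-place vote totals:
  Proposal 3: 14
  Proposal 8: 21
  Proposal 9: 10
  Proposal 2: 3
Proposal 8 has the most first-place votes.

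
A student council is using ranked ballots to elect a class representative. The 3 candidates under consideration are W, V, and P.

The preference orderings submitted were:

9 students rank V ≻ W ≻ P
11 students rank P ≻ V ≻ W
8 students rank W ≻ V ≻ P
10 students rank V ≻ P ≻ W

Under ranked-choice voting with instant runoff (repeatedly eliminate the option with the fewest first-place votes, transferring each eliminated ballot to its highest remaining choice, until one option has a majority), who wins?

V

Round 1: V 19, P 11, W 8. W has the fewest and is eliminated.
Round 2: V 27, P 11. V has a majority.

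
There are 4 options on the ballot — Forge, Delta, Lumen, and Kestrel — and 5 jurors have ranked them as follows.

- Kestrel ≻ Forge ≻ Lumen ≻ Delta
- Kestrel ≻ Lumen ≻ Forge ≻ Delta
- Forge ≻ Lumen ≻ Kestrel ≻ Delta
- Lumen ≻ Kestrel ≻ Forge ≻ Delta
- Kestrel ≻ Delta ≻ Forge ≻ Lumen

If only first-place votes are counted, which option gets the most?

First-place vote totals:
  Forge: 1
  Delta: 0
  Lumen: 1
  Kestrel: 3
Kestrel has the most first-place votes.

Kestrel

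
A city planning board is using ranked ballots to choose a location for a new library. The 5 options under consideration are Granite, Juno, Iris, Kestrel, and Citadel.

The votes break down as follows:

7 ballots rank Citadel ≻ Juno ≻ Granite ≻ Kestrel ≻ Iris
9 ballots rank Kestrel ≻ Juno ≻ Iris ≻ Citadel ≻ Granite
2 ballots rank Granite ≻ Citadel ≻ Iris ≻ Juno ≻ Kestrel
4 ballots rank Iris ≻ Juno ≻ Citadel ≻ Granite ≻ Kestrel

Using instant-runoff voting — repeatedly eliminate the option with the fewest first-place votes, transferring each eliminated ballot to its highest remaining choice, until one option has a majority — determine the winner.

Citadel

Round 1: Kestrel 9, Citadel 7, Iris 4, Granite 2, Juno 0. Juno has the fewest and is eliminated.
Round 2: Kestrel 9, Citadel 7, Iris 4, Granite 2. Granite has the fewest and is eliminated.
Round 3: Kestrel 9, Citadel 9, Iris 4. Iris has the fewest and is eliminated.
Round 4: Citadel 13, Kestrel 9. Citadel has a majority.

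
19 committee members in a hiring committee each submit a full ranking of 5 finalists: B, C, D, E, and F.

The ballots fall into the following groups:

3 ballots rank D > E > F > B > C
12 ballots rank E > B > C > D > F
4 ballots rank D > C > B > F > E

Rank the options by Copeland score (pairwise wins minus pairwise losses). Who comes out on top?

Pairwise results:
  B vs C: B wins 15–4.
  B vs D: B wins 12–7.
  B vs E: E wins 15–4.
  B vs F: B wins 16–3.
  C vs D: C wins 12–7.
  C vs E: E wins 15–4.
  C vs F: C wins 16–3.
  D vs E: E wins 12–7.
  D vs F: D wins 19–0.
  E vs F: E wins 15–4.
Copeland scores (wins − losses):
  B: 3 − 1 = 2
  C: 2 − 2 = 0
  D: 1 − 3 = -2
  E: 4 − 0 = 4
  F: 0 − 4 = -4
E has the best Copeland score.

E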